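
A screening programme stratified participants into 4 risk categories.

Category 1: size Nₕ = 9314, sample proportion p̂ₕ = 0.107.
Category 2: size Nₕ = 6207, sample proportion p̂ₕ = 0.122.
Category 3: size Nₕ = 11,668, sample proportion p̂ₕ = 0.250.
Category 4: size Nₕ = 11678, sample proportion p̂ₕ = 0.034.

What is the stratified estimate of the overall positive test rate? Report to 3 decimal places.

0.130

Wₕ = Nₕ/N with N = 38867: 0.2396, 0.1597, 0.3002, 0.3005.
p̂_st = 0.2396·0.107 + 0.1597·0.122 + 0.3002·0.250 + 0.3005·0.034 ≈ 0.13039... → 0.130.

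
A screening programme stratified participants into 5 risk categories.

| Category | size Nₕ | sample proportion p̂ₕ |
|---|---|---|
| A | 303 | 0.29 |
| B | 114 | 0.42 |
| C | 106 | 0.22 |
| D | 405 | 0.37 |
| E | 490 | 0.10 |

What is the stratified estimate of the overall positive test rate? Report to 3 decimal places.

N = 303 + 114 + 106 + 405 + 490 = 1418.
Overall proportion = Σ (Nₕ/N)·p̂ₕ.
Σ Nₕp̂ₕ = 87.87 + 47.88 + 23.32 + 149.85 + 49 = 357.92.
357.92 / 1418 = 0.25241... → 0.252.

0.252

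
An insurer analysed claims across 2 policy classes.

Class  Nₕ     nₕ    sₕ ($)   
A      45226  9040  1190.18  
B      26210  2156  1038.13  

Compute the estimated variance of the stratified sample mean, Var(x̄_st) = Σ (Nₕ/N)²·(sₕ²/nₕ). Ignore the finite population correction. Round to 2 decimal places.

130.10

N = 71436; Wₕ = Nₕ/N.
class A: (45226/71436)²·1190.18²/9040 = 62.80569
class B: (26210/71436)²·1038.13²/2156 = 67.29062
Sum = 130.09630 → 130.10.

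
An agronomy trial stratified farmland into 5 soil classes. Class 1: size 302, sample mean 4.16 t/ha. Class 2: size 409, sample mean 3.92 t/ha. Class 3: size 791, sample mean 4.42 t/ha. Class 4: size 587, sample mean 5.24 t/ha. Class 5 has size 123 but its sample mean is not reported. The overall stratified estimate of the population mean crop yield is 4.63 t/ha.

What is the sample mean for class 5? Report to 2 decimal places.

6.58

N = 302 + 409 + 791 + 587 + 123 = 2212.
Overall total = μ·N = 4.63·2212 = 10241.56.
Subtract the known strata: 302·4.16 + 409·3.92 + 791·4.42 + 587·5.24 = 9431.7.
Remaining total for class 5: 10241.56 − 9431.7 = 809.86.
Divide by its size: 809.86 / 123 = 6.5842... → 6.58.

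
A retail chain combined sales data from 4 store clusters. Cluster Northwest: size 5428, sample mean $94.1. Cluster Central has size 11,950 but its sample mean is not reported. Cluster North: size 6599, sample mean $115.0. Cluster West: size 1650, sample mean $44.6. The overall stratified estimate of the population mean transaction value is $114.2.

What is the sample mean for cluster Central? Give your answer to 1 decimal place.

N = 5428 + 11950 + 6599 + 1650 = 25627.
Overall total = μ·N = 114.2·25627 = 2926603.4.
Subtract the known strata: 5428·94.1 + 6599·115.0 + 1650·44.6 = 1343249.8.
Remaining total for cluster Central: 2926603.4 − 1343249.8 = 1583353.6.
Divide by its size: 1583353.6 / 11950 = 132.498... → 132.5.

132.5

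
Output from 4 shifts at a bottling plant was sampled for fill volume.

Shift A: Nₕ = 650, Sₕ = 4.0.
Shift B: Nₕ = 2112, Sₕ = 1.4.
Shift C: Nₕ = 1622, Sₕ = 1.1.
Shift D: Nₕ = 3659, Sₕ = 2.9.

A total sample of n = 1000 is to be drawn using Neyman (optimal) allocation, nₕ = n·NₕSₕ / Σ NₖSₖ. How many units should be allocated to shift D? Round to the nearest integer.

591

Σ NₕSₕ = 650·4.0 + 2112·1.4 + 1622·1.1 + 3659·2.9 = 17952.1.
Share for D: 10611.1/17952.1 = 0.59108.
n_D = 1000 × 0.59108 = 591.078... → 591.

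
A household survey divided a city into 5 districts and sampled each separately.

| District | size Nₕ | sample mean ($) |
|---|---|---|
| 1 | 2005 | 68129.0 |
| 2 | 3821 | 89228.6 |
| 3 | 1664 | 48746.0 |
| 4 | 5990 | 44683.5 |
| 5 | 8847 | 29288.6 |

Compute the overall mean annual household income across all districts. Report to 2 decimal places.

N = 22327; weights Wₕ = Nₕ/N = (0.0898, 0.1711, 0.0745, 0.2683, 0.3962).
x̄_st = Σ Wₕ·x̄ₕ = 0.0898·68129.0 + 0.1711·89228.6 + 0.0745·48746.0 + 0.2683·44683.5 + 0.3962·29288.6 ≈ 48614.9003...
→ 48614.90.

48614.90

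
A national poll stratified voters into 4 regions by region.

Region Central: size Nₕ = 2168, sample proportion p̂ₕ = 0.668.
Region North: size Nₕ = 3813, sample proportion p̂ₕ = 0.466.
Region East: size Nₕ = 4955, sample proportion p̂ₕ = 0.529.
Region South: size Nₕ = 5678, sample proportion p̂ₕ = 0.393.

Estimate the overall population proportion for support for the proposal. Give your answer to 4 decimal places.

N = 2168 + 3813 + 4955 + 5678 = 16614.
Overall proportion = Σ (Nₕ/N)·p̂ₕ.
Σ Nₕp̂ₕ = 1448.224 + 1776.858 + 2621.195 + 2231.454 = 8077.731.
8077.731 / 16614 = 0.486200... → 0.4862.

0.4862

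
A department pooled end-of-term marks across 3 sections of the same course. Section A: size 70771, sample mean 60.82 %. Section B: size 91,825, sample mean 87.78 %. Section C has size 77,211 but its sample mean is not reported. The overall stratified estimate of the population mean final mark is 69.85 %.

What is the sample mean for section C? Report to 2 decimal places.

56.80

N = 70771 + 91825 + 77211 = 239807.
Overall total = μ·N = 69.85·239807 = 16750518.95.
Subtract the known strata: 70771·60.82 + 91825·87.78 = 12364690.72.
Remaining total for section C: 16750518.95 − 12364690.72 = 4385828.23.
Divide by its size: 4385828.23 / 77211 = 56.8032... → 56.80.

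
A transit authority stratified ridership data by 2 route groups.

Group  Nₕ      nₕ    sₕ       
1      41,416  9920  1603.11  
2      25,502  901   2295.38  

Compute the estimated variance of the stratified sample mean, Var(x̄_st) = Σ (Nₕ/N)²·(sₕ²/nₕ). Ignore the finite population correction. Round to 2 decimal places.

948.51

N = 66918; Wₕ = Nₕ/N.
group 1: (41416/66918)²·1603.11²/9920 = 99.23511
group 2: (25502/66918)²·2295.38²/901 = 849.27233
Sum = 948.50744 → 948.51.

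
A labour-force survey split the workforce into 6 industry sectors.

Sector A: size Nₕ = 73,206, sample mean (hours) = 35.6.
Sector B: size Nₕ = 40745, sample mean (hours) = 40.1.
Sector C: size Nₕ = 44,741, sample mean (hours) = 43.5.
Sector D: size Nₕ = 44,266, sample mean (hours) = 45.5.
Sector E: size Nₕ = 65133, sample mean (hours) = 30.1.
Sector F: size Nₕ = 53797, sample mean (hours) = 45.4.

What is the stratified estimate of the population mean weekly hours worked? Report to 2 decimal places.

39.15

x̄_st = (Σ Nₕx̄ₕ) / (Σ Nₕ) = (73206·35.6 + 40745·40.1 + 44741·43.5 + 44266·45.5 + 65133·30.1 + 53797·45.4) / 321888
= 12603231.7 / 321888 = 39.1541... → 39.15.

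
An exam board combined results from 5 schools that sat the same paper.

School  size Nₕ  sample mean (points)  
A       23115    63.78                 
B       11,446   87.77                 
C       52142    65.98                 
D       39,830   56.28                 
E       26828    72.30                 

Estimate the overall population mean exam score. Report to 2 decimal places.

65.86

N = 23115 + 11446 + 52142 + 39830 + 26828 = 153361.
Overall mean = Σ (Nₕ/N)·x̄ₕ — weight by population share, not a simple average.
Σ Nₕx̄ₕ = 23115·63.78 + 11446·87.77 + 52142·65.98 + 39830·56.28 + 26828·72.30 = 1474274.7 + 1004615.42 + 3440329.16 + 2241632.4 + 1939664.4 = 10100516.08.
Divide by N: 10100516.08 / 153361 = 65.8610... → 65.86.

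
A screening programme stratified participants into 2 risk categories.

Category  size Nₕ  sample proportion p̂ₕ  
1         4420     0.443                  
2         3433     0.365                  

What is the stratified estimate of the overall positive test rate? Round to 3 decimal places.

0.409

N = 4420 + 3433 = 7853.
Overall proportion = Σ (Nₕ/N)·p̂ₕ.
Σ Nₕp̂ₕ = 1958.06 + 1253.045 = 3211.105.
3211.105 / 7853 = 0.40890... → 0.409.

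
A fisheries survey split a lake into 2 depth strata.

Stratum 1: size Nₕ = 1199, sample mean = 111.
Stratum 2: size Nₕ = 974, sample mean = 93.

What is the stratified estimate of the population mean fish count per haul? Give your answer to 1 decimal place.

N = 2173; weights Wₕ = Nₕ/N = (0.5518, 0.4482).
x̄_st = Σ Wₕ·x̄ₕ = 0.5518·111 + 0.4482·93 ≈ 102.932...
→ 102.9.

102.9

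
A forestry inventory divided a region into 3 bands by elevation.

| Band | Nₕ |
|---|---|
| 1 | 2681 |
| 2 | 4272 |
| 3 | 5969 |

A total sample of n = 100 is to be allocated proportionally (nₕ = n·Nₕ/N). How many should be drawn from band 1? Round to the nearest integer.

21

N = 2681 + 4272 + 5969 = 12922.
n_1 = 100·2681/12922 = 20.748... → 21.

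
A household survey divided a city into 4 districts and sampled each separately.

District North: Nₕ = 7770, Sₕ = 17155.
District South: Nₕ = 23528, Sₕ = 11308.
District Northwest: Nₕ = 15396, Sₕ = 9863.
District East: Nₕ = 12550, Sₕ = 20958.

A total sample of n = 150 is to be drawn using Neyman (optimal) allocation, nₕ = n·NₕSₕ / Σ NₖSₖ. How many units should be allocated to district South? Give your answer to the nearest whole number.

49

North: NₕSₕ = 7770·17155 = 133294350
South: NₕSₕ = 23528·11308 = 266054624
Northwest: NₕSₕ = 15396·9863 = 151850748
East: NₕSₕ = 12550·20958 = 263022900
Σ NₕSₕ = 814222622.
n_South = 150·266054624/814222622 = 49.014... → 49.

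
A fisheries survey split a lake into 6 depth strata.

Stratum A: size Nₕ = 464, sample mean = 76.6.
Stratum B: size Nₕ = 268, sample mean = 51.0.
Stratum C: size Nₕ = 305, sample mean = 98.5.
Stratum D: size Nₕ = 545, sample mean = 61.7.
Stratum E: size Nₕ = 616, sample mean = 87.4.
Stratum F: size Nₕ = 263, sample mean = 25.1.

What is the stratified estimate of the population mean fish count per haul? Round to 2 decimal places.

N = 2461; weights Wₕ = Nₕ/N = (0.1885, 0.1089, 0.1239, 0.2215, 0.2503, 0.1069).
x̄_st = Σ Wₕ·x̄ₕ = 0.1885·76.6 + 0.1089·51.0 + 0.1239·98.5 + 0.2215·61.7 + 0.2503·87.4 + 0.1069·25.1 ≈ 70.4263...
→ 70.43.

70.43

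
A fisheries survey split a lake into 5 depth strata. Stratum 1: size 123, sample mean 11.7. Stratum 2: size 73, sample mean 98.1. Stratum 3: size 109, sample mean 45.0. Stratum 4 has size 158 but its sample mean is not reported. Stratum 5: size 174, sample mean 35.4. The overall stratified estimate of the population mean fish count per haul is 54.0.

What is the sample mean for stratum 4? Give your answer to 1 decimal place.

Σ Nₕx̄ₕ = N·μ, so 158·x̄_4 = 637·54.0 − (123·11.7 + 73·98.1 + 109·45.0 + 174·35.4).
= 34398 − 19665 = 14733.
x̄_4 = 14733 / 158 = 93.247... → 93.2.

93.2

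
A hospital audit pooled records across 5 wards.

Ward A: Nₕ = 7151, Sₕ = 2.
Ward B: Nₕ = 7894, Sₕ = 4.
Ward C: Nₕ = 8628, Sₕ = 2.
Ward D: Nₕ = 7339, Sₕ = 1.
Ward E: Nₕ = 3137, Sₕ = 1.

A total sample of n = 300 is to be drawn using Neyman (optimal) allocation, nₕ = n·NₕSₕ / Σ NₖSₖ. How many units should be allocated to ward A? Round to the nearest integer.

58

A: NₕSₕ = 7151·2 = 14302
B: NₕSₕ = 7894·4 = 31576
C: NₕSₕ = 8628·2 = 17256
D: NₕSₕ = 7339·1 = 7339
E: NₕSₕ = 3137·1 = 3137
Σ NₕSₕ = 73610.
n_A = 300·14302/73610 = 58.288... → 58.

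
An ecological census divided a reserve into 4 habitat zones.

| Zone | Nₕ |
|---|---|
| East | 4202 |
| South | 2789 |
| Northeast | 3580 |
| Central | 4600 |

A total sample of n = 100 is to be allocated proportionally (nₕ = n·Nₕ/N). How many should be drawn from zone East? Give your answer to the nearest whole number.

28

N = 4202 + 2789 + 3580 + 4600 = 15171.
n_East = 100·4202/15171 = 27.698... → 28.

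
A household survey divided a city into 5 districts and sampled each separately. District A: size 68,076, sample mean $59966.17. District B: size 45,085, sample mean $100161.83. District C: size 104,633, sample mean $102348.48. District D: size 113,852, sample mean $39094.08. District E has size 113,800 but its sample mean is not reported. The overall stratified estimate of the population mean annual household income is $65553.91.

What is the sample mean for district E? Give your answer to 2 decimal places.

Σ Nₕx̄ₕ = N·μ, so 113800·x̄_E = 445446·65553.91 − (68076·59966.17 + 45085·100161.83 + 104633·102348.48 + 113852·39094.08).
= 29200726993.86 − 23758020798.47 = 5442706195.39.
x̄_E = 5442706195.39 / 113800 = 47826.9437... → 47826.94.

47826.94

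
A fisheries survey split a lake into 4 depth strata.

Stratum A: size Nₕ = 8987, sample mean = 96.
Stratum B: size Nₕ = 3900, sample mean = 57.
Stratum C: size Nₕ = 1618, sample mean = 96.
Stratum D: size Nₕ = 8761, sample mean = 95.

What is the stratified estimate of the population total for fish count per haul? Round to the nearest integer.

A: 8987·96 = 862752
B: 3900·57 = 222300
C: 1618·96 = 155328
D: 8761·95 = 832295
τ̂ = Σ Nₕx̄ₕ = 2072675.

2072675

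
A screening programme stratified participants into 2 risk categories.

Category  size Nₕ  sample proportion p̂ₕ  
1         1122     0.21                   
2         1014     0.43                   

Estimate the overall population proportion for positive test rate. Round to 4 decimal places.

0.3144

Wₕ = Nₕ/N with N = 2136: 0.5253, 0.4747.
p̂_st = 0.5253·0.21 + 0.4747·0.43 ≈ 0.314438... → 0.3144.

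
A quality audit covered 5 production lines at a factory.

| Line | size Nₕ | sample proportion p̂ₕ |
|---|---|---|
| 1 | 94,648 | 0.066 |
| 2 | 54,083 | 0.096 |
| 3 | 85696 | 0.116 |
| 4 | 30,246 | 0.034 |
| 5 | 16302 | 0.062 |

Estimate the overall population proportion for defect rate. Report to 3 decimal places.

0.083

N = 94648 + 54083 + 85696 + 30246 + 16302 = 280975.
Overall proportion = Σ (Nₕ/N)·p̂ₕ.
Σ Nₕp̂ₕ = 6246.768 + 5191.968 + 9940.736 + 1028.364 + 1010.724 = 23418.56.
23418.56 / 280975 = 0.08335... → 0.083.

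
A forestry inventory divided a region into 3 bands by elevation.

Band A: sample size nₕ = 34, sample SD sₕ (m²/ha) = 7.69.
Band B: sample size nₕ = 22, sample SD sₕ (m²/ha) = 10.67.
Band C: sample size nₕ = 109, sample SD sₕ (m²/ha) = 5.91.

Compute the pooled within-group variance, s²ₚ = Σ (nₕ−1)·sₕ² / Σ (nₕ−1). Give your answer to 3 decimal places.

50.090

Degrees of freedom: 33 + 21 + 108 = 162.
Σ(nₕ−1)sₕ² = 33·59.1361 + 21·113.8489 + 108·34.9281 = 8114.553.
s²ₚ = 8114.553 / 162 = 50.08983... → 50.090.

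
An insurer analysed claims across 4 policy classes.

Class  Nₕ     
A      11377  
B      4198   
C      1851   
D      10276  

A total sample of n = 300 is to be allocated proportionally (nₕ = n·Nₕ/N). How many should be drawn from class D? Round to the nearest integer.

111

N = 11377 + 4198 + 1851 + 10276 = 27702.
n_D = 300·10276/27702 = 111.284... → 111.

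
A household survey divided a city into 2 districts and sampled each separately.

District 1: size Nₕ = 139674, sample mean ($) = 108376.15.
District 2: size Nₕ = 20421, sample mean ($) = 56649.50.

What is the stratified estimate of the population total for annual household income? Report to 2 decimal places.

16294169814.60

Population total = Σ Nₕ·x̄ₕ (each stratum's size times its mean).
139674·108376.15 + 20421·56649.50 = 15137330375.1 + 1156839439.5 = 16294169814.60.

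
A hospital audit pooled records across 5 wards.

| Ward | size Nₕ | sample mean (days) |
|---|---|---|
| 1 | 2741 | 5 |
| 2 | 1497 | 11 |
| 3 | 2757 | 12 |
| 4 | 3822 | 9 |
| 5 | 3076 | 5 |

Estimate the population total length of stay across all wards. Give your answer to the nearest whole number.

Estimate total by summing Nₕ·x̄ₕ over strata.
2741·5 + 1497·11 + 2757·12 + 3822·9 + 3076·5 = 13705 + 16467 + 33084 + 34398 + 15380 = 113034.

113034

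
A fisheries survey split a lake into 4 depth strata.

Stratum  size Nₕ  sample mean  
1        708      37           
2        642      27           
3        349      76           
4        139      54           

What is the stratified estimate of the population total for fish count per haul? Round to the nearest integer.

Estimate total by summing Nₕ·x̄ₕ over strata.
708·37 + 642·27 + 349·76 + 139·54 = 26196 + 17334 + 26524 + 7506 = 77560.

77560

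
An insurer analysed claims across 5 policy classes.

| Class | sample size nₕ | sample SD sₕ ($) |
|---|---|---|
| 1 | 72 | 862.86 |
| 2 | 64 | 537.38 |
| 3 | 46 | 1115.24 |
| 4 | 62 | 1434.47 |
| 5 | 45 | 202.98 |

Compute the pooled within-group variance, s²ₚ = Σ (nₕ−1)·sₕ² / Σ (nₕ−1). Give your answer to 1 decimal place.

Degrees of freedom: 71 + 63 + 45 + 61 + 44 = 284.
Σ(nₕ−1)sₕ² = 71·744527.3796 + 63·288777.2644 + 45·1243760.2576 + 61·2057704.1809 + 44·41200.8804 = 254356416.9733.
s²ₚ = 254356416.9733 / 284 = 895621.187... → 895621.2.

895621.2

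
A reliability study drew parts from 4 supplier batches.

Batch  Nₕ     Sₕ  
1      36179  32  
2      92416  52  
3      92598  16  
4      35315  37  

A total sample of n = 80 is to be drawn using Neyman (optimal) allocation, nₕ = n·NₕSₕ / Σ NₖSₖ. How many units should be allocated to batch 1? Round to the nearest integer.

Σ NₕSₕ = 36179·32 + 92416·52 + 92598·16 + 35315·37 = 8751583.
Share for 1: 1157728/8751583 = 0.13229.
n_1 = 80 × 0.13229 = 10.583... → 11.

11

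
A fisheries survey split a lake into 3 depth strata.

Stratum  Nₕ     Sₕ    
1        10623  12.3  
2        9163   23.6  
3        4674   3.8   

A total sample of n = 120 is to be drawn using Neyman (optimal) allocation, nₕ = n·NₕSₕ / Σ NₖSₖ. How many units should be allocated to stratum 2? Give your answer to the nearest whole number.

71

1: NₕSₕ = 10623·12.3 = 130662.9
2: NₕSₕ = 9163·23.6 = 216246.8
3: NₕSₕ = 4674·3.8 = 17761.2
Σ NₕSₕ = 364670.9.
n_2 = 120·216246.8/364670.9 = 71.159... → 71.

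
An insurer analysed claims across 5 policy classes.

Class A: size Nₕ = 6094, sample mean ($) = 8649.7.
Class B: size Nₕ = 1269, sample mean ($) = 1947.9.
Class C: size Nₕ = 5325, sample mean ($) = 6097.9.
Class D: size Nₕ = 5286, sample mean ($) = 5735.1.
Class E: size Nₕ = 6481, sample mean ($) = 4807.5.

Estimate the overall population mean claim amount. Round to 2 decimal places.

N = 24455; weights Wₕ = Nₕ/N = (0.2492, 0.0519, 0.2177, 0.2162, 0.2650).
x̄_st = Σ Wₕ·x̄ₕ = 0.2492·8649.7 + 0.0519·1947.9 + 0.2177·6097.9 + 0.2162·5735.1 + 0.2650·4807.5 ≈ 6098.0421...
→ 6098.04.

6098.04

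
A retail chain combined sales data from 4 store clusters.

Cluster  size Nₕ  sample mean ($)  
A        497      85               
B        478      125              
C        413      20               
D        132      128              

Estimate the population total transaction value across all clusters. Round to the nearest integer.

127151

A: 497·85 = 42245
B: 478·125 = 59750
C: 413·20 = 8260
D: 132·128 = 16896
τ̂ = Σ Nₕx̄ₕ = 127151.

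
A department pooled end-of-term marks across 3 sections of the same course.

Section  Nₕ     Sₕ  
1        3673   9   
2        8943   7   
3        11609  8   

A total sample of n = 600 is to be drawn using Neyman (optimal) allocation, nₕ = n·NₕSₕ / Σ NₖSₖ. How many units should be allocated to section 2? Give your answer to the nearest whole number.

Σ NₕSₕ = 3673·9 + 8943·7 + 11609·8 = 188530.
Share for 2: 62601/188530 = 0.33205.
n_2 = 600 × 0.33205 = 199.229... → 199.

199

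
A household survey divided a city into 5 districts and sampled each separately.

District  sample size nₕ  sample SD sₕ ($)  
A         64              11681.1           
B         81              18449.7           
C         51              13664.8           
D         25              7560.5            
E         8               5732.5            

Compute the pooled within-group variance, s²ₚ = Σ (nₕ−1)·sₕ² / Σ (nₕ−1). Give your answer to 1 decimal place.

208775809.0

A: (64−1)·11681.1² = 63·136448097.21 = 8596230124.23
B: (81−1)·18449.7² = 80·340391430.09 = 27231314407.2
C: (51−1)·13664.8² = 50·186726759.04 = 9336337952
D: (25−1)·7560.5² = 24·57161160.25 = 1371867846
E: (8−1)·5732.5² = 7·32861556.25 = 230030893.75
Numerator = 46765781223.18; denominator = Σ(nₕ−1) = 224.
s²ₚ = 46765781223.18/224 = 208775809.032... → 208775809.0.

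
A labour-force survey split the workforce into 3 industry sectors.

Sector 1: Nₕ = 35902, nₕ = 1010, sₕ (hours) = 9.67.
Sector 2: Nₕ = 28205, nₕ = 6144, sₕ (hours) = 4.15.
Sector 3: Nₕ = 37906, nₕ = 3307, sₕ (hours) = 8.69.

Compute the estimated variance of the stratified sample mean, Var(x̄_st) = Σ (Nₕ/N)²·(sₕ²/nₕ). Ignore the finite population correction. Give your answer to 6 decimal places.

N = 102013; Wₕ = Nₕ/N.
sector 1: (35902/102013)²·9.67²/1010 = 0.011467211
sector 2: (28205/102013)²·4.15²/6144 = 0.000214282
sector 3: (37906/102013)²·8.69²/3307 = 0.003152900
Sum = 0.014834394 → 0.014834.

0.014834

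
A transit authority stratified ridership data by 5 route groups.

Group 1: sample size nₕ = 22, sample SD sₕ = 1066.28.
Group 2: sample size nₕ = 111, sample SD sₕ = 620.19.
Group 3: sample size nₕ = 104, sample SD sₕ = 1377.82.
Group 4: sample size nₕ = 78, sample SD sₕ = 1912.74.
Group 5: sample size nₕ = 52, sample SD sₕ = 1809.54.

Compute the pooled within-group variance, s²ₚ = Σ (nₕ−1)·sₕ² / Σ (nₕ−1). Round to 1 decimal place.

1962503.6

1: (22−1)·1066.28² = 21·1136953.0384 = 23876013.8064
2: (111−1)·620.19² = 110·384635.6361 = 42309919.971
3: (104−1)·1377.82² = 103·1898387.9524 = 195533959.0972
4: (78−1)·1912.74² = 77·3658574.3076 = 281710221.6852
5: (52−1)·1809.54² = 51·3274435.0116 = 166996185.5916
Numerator = 710426300.1514; denominator = Σ(nₕ−1) = 362.
s²ₚ = 710426300.1514/362 = 1962503.592... → 1962503.6.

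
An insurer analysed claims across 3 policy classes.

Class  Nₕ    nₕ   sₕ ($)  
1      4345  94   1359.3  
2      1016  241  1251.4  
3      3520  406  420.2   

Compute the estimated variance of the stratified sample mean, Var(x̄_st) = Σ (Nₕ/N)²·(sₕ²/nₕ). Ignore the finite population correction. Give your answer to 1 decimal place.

4858.4

N = 8881. Term for each stratum: Wₕ²sₕ²/nₕ.
Var(x̄_st) = 4704.9889 + 85.0431 + 68.3200 = 4858.3519 → 4858.4.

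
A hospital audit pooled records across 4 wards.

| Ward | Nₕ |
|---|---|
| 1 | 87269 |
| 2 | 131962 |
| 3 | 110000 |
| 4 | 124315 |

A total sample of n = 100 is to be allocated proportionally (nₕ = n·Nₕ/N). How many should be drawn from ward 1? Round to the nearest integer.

19

N = 87269 + 131962 + 110000 + 124315 = 453546.
n_1 = 100·87269/453546 = 19.241... → 19.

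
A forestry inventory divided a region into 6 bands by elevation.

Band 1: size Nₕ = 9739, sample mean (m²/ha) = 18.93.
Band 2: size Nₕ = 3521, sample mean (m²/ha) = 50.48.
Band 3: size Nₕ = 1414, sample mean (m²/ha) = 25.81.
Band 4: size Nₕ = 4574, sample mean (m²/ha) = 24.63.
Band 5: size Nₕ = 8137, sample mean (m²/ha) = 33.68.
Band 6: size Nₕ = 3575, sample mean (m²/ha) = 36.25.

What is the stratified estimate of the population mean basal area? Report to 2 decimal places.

N = 30960; weights Wₕ = Nₕ/N = (0.3146, 0.1137, 0.0457, 0.1477, 0.2628, 0.1155).
x̄_st = Σ Wₕ·x̄ₕ = 0.3146·18.93 + 0.1137·50.48 + 0.0457·25.81 + 0.1477·24.63 + 0.2628·33.68 + 0.1155·36.25 ≈ 29.5510...
→ 29.55.

29.55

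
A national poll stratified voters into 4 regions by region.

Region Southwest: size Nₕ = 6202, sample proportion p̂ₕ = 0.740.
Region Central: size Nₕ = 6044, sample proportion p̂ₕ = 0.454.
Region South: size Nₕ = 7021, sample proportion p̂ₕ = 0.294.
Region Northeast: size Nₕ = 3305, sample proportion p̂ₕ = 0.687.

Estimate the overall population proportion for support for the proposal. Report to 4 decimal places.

0.5169

N = 6202 + 6044 + 7021 + 3305 = 22572.
Overall proportion = Σ (Nₕ/N)·p̂ₕ.
Σ Nₕp̂ₕ = 4589.48 + 2743.976 + 2064.174 + 2270.535 = 11668.165.
11668.165 / 22572 = 0.516931... → 0.5169.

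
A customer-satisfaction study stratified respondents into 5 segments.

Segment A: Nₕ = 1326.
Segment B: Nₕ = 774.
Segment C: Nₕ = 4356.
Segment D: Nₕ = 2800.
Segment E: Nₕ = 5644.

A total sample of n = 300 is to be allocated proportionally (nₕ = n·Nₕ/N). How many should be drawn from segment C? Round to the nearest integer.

Share of segment C = 4356/14900 = 0.29235.
Allocate 300 × 0.29235 = 87.705... → 88.

88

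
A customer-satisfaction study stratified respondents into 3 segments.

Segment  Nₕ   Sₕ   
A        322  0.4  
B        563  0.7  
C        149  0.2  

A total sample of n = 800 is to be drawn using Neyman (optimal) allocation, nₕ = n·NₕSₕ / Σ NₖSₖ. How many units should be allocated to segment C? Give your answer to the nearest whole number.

A: NₕSₕ = 322·0.4 = 128.8
B: NₕSₕ = 563·0.7 = 394.1
C: NₕSₕ = 149·0.2 = 29.8
Σ NₕSₕ = 552.7.
n_C = 800·29.8/552.7 = 43.134... → 43.

43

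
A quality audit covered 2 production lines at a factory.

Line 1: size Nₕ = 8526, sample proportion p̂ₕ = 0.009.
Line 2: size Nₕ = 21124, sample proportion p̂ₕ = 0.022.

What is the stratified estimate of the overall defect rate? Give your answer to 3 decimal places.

0.018

Wₕ = Nₕ/N with N = 29650: 0.2876, 0.7124.
p̂_st = 0.2876·0.009 + 0.7124·0.022 ≈ 0.01826... → 0.018.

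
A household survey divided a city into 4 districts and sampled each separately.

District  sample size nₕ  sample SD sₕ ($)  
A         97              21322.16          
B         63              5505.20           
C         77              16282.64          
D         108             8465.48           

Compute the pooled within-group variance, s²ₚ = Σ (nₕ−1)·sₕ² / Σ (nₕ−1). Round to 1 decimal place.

Degrees of freedom: 96 + 62 + 76 + 107 = 341.
Σ(nₕ−1)sₕ² = 96·454634507.0656 + 62·30307227.04 + 76·265124365.3696 + 107·71664351.6304 = 73341498147.32.
s²ₚ = 73341498147.32 / 341 = 215077707.177... → 215077707.2.

215077707.2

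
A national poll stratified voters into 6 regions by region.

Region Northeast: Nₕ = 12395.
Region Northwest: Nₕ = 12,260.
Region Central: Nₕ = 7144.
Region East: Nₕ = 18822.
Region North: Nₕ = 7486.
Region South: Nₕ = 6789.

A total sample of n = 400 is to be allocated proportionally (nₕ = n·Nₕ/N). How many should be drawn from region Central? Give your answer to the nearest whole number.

Share of region Central = 7144/64896 = 0.11008.
Allocate 400 × 0.11008 = 44.034... → 44.

44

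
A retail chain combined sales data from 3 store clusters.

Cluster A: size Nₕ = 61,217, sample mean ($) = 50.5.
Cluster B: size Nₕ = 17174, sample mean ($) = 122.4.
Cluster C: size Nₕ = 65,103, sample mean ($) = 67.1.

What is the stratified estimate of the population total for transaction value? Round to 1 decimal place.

A: 61217·50.5 = 3091458.5
B: 17174·122.4 = 2102097.6
C: 65103·67.1 = 4368411.3
τ̂ = Σ Nₕx̄ₕ = 9561967.4.

9561967.4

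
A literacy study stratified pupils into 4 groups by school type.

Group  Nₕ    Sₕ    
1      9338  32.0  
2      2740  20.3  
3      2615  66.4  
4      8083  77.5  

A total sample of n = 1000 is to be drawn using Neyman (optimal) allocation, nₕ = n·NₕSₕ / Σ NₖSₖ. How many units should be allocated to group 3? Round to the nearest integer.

1: NₕSₕ = 9338·32.0 = 298816
2: NₕSₕ = 2740·20.3 = 55622
3: NₕSₕ = 2615·66.4 = 173636
4: NₕSₕ = 8083·77.5 = 626432.5
Σ NₕSₕ = 1154506.5.
n_3 = 1000·173636/1154506.5 = 150.398... → 150.

150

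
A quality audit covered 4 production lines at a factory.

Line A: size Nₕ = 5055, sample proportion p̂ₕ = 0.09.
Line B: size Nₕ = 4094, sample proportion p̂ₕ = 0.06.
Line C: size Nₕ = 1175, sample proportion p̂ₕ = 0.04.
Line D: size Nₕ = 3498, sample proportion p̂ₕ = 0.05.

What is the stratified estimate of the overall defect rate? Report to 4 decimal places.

0.0667

Wₕ = Nₕ/N with N = 13822: 0.3657, 0.2962, 0.0850, 0.2531.
p̂_st = 0.3657·0.09 + 0.2962·0.06 + 0.0850·0.04 + 0.2531·0.05 ≈ 0.066741... → 0.0667.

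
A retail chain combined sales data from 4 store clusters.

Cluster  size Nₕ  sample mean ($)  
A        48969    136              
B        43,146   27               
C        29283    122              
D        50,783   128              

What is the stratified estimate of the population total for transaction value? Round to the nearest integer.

A: 48969·136 = 6659784
B: 43146·27 = 1164942
C: 29283·122 = 3572526
D: 50783·128 = 6500224
τ̂ = Σ Nₕx̄ₕ = 17897476.

17897476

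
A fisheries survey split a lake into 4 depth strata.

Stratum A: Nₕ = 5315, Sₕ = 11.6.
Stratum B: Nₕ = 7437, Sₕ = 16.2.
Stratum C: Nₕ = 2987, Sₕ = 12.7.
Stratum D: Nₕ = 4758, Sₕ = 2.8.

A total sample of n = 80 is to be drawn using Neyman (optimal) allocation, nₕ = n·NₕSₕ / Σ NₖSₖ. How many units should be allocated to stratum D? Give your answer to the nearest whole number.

5

A: NₕSₕ = 5315·11.6 = 61654
B: NₕSₕ = 7437·16.2 = 120479.4
C: NₕSₕ = 2987·12.7 = 37934.9
D: NₕSₕ = 4758·2.8 = 13322.4
Σ NₕSₕ = 233390.7.
n_D = 80·13322.4/233390.7 = 4.567... → 5.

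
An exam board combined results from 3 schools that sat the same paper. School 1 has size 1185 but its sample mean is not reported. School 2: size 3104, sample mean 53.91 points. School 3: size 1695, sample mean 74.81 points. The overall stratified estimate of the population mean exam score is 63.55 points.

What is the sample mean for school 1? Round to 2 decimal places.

N = 1185 + 3104 + 1695 = 5984.
Overall total = μ·N = 63.55·5984 = 380283.2.
Subtract the known strata: 3104·53.91 + 1695·74.81 = 294139.59.
Remaining total for school 1: 380283.2 − 294139.59 = 86143.61.
Divide by its size: 86143.61 / 1185 = 72.6950... → 72.70.

72.70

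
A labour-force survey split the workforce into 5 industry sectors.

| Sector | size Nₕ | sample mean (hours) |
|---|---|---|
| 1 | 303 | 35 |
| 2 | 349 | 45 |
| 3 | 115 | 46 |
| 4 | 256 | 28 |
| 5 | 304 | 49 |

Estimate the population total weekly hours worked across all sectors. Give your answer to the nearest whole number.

53664

Population total = Σ Nₕ·x̄ₕ (each stratum's size times its mean).
303·35 + 349·45 + 115·46 + 256·28 + 304·49 = 10605 + 15705 + 5290 + 7168 + 14896 = 53664.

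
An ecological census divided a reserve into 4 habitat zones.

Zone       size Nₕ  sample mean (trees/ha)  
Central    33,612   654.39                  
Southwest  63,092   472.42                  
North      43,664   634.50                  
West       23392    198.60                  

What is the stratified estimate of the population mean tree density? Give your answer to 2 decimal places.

513.87

N = 33612 + 63092 + 43664 + 23392 = 163760.
Weight each subgroup mean by Nₕ/N and sum.
Σ Nₕx̄ₕ = 33612·654.39 + 63092·472.42 + 43664·634.50 + 23392·198.60 = 21995356.68 + 29805922.64 + 27704808 + 4645651.2 = 84151738.52.
Divide by N: 84151738.52 / 163760 = 513.8724... → 513.87.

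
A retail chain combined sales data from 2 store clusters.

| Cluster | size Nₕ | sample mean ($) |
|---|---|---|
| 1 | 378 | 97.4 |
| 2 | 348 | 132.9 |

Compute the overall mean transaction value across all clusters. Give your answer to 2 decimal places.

x̄_st = (Σ Nₕx̄ₕ) / (Σ Nₕ) = (378·97.4 + 348·132.9) / 726
= 83066.4 / 726 = 114.4165... → 114.42.

114.42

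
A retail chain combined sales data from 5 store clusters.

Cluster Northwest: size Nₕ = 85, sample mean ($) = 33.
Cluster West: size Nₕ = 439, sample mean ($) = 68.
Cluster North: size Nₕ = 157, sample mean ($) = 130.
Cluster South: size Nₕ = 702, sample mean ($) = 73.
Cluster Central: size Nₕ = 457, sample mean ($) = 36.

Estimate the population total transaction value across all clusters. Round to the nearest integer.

Estimate total by summing Nₕ·x̄ₕ over strata.
85·33 + 439·68 + 157·130 + 702·73 + 457·36 = 2805 + 29852 + 20410 + 51246 + 16452 = 120765.

120765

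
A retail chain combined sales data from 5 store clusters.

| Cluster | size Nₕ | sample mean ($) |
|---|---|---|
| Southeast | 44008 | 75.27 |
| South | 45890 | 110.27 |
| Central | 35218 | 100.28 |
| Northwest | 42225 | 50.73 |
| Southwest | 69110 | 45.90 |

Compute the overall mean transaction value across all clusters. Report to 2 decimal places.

72.82

N = 236451; weights Wₕ = Nₕ/N = (0.1861, 0.1941, 0.1489, 0.1786, 0.2923).
x̄_st = Σ Wₕ·x̄ₕ = 0.1861·75.27 + 0.1941·110.27 + 0.1489·100.28 + 0.1786·50.73 + 0.2923·45.90 ≈ 72.8212...
→ 72.82.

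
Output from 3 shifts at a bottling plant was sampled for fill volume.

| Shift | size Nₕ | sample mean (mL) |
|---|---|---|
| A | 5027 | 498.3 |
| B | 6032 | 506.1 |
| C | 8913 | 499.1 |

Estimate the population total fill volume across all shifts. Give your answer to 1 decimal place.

10006227.6

Estimate total by summing Nₕ·x̄ₕ over strata.
5027·498.3 + 6032·506.1 + 8913·499.1 = 2504954.1 + 3052795.2 + 4448478.3 = 10006227.6.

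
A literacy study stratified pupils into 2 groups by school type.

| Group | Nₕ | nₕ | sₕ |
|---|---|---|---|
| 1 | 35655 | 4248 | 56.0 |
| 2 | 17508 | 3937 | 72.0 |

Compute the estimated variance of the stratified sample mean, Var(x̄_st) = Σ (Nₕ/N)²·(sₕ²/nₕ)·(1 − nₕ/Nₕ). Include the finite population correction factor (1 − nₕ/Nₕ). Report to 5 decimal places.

N = 53163; Wₕ = Nₕ/N.
group 1: (35655/53163)²·56.0²/4248·(1 − 4248/35655) = 0.29249570
group 2: (17508/53163)²·72.0²/3937·(1 − 3937/17508) = 0.11069526
Sum = 0.40319095 → 0.40319.

0.40319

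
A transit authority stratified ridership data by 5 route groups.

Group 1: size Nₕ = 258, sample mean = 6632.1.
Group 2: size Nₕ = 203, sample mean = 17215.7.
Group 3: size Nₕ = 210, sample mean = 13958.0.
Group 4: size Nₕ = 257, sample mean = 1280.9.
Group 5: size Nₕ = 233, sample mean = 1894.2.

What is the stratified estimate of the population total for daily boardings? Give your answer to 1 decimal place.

1: 258·6632.1 = 1711081.8
2: 203·17215.7 = 3494787.1
3: 210·13958.0 = 2931180
4: 257·1280.9 = 329191.3
5: 233·1894.2 = 441348.6
τ̂ = Σ Nₕx̄ₕ = 8907588.8.

8907588.8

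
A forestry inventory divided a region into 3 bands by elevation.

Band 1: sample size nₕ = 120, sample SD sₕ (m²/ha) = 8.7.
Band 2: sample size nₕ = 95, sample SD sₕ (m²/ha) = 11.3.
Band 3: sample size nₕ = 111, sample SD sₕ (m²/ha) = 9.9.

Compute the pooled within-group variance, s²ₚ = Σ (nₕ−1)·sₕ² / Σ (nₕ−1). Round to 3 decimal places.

Degrees of freedom: 119 + 94 + 110 = 323.
Σ(nₕ−1)sₕ² = 119·75.69 + 94·127.69 + 110·98.01 = 31791.07.
s²ₚ = 31791.07 / 323 = 98.42437... → 98.424.

98.424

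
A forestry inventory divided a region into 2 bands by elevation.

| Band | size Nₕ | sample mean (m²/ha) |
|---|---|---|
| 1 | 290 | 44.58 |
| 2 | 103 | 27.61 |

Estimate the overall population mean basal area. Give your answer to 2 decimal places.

x̄_st = (Σ Nₕx̄ₕ) / (Σ Nₕ) = (290·44.58 + 103·27.61) / 393
= 15772.03 / 393 = 40.1324... → 40.13.

40.13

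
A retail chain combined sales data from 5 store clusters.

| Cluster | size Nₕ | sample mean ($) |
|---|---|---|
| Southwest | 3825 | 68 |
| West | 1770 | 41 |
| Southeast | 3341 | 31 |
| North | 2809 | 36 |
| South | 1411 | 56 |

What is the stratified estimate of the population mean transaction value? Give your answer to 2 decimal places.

46.85

N = 13156; weights Wₕ = Nₕ/N = (0.2907, 0.1345, 0.2540, 0.2135, 0.1073).
x̄_st = Σ Wₕ·x̄ₕ = 0.2907·68 + 0.1345·41 + 0.2540·31 + 0.2135·36 + 0.1073·56 ≈ 46.8517...
→ 46.85.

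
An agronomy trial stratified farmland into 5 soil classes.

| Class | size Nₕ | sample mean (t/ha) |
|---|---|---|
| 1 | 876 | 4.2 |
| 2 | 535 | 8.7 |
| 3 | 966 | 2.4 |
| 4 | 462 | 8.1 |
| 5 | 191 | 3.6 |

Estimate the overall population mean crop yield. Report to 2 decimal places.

4.98

N = 3030; weights Wₕ = Nₕ/N = (0.2891, 0.1766, 0.3188, 0.1525, 0.0630).
x̄_st = Σ Wₕ·x̄ₕ = 0.2891·4.2 + 0.1766·8.7 + 0.3188·2.4 + 0.1525·8.1 + 0.0630·3.6 ≈ 4.9775...
→ 4.98.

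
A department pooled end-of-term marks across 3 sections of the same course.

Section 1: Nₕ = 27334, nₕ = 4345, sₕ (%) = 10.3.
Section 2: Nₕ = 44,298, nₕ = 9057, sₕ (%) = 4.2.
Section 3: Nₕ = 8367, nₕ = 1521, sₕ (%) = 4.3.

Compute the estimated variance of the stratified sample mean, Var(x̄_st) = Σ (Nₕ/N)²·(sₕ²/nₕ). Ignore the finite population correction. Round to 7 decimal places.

N = 79999; Wₕ = Nₕ/N.
section 1: (27334/79999)²·10.3²/4345 = 0.0028505058
section 2: (44298/79999)²·4.2²/9057 = 0.0005971911
section 3: (8367/79999)²·4.3²/1521 = 0.0001329775
Sum = 0.0035806744 → 0.0035807.

0.0035807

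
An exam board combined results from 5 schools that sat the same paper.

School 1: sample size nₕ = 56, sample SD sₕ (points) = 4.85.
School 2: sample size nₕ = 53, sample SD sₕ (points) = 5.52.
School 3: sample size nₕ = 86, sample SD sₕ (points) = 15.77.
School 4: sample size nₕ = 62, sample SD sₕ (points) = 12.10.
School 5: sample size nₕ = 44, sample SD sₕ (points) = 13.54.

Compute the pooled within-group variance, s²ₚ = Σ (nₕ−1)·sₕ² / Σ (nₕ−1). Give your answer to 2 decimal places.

137.94

Degrees of freedom: 55 + 52 + 85 + 61 + 43 = 296.
Σ(nₕ−1)sₕ² = 55·23.5225 + 52·30.4704 + 85·248.6929 + 61·146.41 + 43·183.3316 = 40831.3636.
s²ₚ = 40831.3636 / 296 = 137.9438... → 137.94.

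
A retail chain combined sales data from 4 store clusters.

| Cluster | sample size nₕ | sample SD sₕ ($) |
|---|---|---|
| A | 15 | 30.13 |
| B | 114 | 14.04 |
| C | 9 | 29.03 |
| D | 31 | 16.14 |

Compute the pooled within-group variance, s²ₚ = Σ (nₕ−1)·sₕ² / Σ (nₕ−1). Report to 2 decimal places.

Degrees of freedom: 14 + 113 + 8 + 30 = 165.
Σ(nₕ−1)sₕ² = 14·907.8169 + 113·197.1216 + 8·842.7409 + 30·260.4996 = 49541.0926.
s²ₚ = 49541.0926 / 165 = 300.2490... → 300.25.

300.25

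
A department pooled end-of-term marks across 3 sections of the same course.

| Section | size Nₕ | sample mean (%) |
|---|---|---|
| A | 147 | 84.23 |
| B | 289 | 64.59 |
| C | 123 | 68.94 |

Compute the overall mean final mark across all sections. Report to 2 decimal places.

70.71

x̄_st = (Σ Nₕx̄ₕ) / (Σ Nₕ) = (147·84.23 + 289·64.59 + 123·68.94) / 559
= 39527.94 / 559 = 70.7119... → 70.71.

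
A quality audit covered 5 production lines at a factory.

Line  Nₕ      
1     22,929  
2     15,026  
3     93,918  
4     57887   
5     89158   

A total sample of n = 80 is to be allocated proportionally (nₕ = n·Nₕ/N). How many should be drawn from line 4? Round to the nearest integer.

Share of line 4 = 57887/278918 = 0.20754.
Allocate 80 × 0.20754 = 16.603... → 17.

17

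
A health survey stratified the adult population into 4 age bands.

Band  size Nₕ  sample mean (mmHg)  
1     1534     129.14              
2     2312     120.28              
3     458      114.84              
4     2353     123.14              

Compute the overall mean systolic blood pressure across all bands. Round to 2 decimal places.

x̄_st = (Σ Nₕx̄ₕ) / (Σ Nₕ) = (1534·129.14 + 2312·120.28 + 458·114.84 + 2353·123.14) / 6657
= 818533.26 / 6657 = 122.9583... → 122.96.

122.96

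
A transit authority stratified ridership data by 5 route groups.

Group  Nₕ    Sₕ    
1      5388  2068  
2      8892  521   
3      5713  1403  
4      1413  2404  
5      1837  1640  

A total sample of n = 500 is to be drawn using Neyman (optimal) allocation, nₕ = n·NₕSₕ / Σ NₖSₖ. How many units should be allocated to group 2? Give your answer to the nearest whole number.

77

1: NₕSₕ = 5388·2068 = 11142384
2: NₕSₕ = 8892·521 = 4632732
3: NₕSₕ = 5713·1403 = 8015339
4: NₕSₕ = 1413·2404 = 3396852
5: NₕSₕ = 1837·1640 = 3012680
Σ NₕSₕ = 30199987.
n_2 = 500·4632732/30199987 = 76.701... → 77.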